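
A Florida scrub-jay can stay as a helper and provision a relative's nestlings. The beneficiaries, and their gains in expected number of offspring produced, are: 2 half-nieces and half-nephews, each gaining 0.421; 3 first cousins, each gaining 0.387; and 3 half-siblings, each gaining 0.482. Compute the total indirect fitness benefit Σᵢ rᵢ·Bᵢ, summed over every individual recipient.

0.611875

r to a half-niece or half-nephew = 0.125 (half-aunt/uncle↔niece/nephew: one path of length 3: r = (1/2)^3 = 1/8).
r to a first cousin = 1/8 (first cousins share one grandparent pair — two paths of length 4: r = 2·(1/2)^4 = 1/8).
r to a half-sibling = 1/4 (half-sibs share one parent — one path of length 2: r = (1/2)^2 = 1/4).
Summing one r·B term per recipient: 2·0.125·0.421 + 3·0.125·0.387 + 3·0.25·0.482 = 0.611875.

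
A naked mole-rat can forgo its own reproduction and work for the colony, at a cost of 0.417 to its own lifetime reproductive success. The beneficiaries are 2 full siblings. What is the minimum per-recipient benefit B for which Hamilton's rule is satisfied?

r to a full sibling = 0.5 (full sibs share both parents — two paths of length 2: r = 2·(1/2)^2 = 1/2).
Hamilton's rule with n recipients of equal r: n·r·B > C, so B > C/(n·r) = 0.417/(2·0.5) = 0.417.

0.417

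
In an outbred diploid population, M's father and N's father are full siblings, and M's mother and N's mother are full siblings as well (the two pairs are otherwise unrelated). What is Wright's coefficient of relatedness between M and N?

With two independent routes of shared ancestry, r is the sum of the two contributions.
M and N are related in two ways: first cousins through their fathers (r = 1/8) and first cousins through their mothers (r = 1/8) — i.e. double first cousins.
r = 1/8 + 1/8 = 0.25.

0.25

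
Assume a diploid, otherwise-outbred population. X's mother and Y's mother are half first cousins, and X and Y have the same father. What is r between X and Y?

Independent pedigree routes through distinct common ancestors add.
X and Y are related in two ways: half second cousins through their mothers (r = 1/64) and half-sibs through their shared father (r = 1/4).
r = 1/64 + 1/4 = 17/64 = 0.265625.

0.265625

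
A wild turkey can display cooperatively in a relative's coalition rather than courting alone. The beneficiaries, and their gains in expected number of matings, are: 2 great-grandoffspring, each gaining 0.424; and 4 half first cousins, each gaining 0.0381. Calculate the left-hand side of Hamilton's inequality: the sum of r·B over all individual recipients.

r to a great-grandoffspring = 1/8 (three parent–offspring links: r = (1/2)^3 = 1/8).
r to a half first cousin = 1/16 (half first cousins share one grandparent — one path of length 4: r = (1/2)^4 = 1/16).
Summing one r·B term per recipient: 2·0.125·0.424 + 4·0.0625·0.0381 = 0.115525.

0.115525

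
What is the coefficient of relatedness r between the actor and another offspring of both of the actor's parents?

Each parent–offspring link contributes a factor of 1/2, and independent paths through distinct common ancestors add.
Full sibs share both parents — two paths of length 2: r = 2·(1/2)^2 = 1/2.

0.5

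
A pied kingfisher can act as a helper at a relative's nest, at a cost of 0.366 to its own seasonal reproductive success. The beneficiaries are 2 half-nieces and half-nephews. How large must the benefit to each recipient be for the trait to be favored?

r to a half-niece or half-nephew = 1/8 (half-aunt/uncle↔niece/nephew: one path of length 3: r = (1/2)^3 = 1/8).
Hamilton's rule with n recipients of equal r: n·r·B > C, so B > C/(n·r) = 0.366/(2·0.125) = 1.464.

1.464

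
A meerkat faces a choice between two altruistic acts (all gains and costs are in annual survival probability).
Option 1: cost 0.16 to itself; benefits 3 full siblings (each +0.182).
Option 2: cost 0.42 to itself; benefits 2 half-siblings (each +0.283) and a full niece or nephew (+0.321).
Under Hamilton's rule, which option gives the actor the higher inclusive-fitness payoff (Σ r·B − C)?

Option 1

Option 1: r to a full sibling = 0.5.
Option 1: Σ r·B − C = (3·0.5·0.182) − 0.16 = 0.113.
Option 2: r to a half-sibling = 0.25.
Option 2: r to a full niece or nephew = 0.25.
Option 2: Σ r·B − C = (2·0.25·0.283 + 1·0.25·0.321) − 0.42 = -0.19825.
Option 1 has the higher net inclusive-fitness payoff.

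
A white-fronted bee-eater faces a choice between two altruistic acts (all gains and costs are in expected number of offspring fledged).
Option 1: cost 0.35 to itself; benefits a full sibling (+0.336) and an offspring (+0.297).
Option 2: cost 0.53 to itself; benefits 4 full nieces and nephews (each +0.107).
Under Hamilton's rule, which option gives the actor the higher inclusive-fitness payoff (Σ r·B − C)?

Option 1: r to a full sibling = 0.5.
Option 1: r to an offspring = 0.5.
Option 1: Σ r·B − C = (1·0.5·0.336 + 1·0.5·0.297) − 0.35 = -0.0335.
Option 2: r to a full niece or nephew = 0.25.
Option 2: Σ r·B − C = (4·0.25·0.107) − 0.53 = -0.423.
Option 1 has the higher net inclusive-fitness payoff.

Option 1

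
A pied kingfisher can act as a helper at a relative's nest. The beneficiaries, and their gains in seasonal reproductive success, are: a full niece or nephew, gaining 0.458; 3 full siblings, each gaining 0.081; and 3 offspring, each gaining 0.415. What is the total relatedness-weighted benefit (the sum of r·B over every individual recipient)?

0.8585

r to a full niece or nephew = 1/4 (full aunt/uncle↔niece/nephew: two paths of length 3 through the shared grandparent pair: r = 2·(1/2)^3 = 1/4).
r to a full sibling = 1/2 (full sibs share both parents — two paths of length 2: r = 2·(1/2)^2 = 1/2).
r to an offspring = 0.5 (one parent–offspring link: r = (1/2)^1 = 1/2).
Summing one r·B term per recipient: 1·0.25·0.458 + 3·0.5·0.081 + 3·0.5·0.415 = 0.8585.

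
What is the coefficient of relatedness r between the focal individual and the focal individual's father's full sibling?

0.25

Each parent–offspring link contributes a factor of 1/2, and independent paths through distinct common ancestors add.
Full aunt/uncle↔niece/nephew: two paths of length 3 through the shared grandparent pair: r = 2·(1/2)^3 = 1/4.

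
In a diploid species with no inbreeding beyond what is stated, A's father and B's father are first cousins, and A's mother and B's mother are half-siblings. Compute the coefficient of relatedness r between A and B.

Independent pedigree routes through distinct common ancestors add.
A and B are related in two ways: second cousins through their fathers (r = 1/32) and half first cousins through their mothers (r = 1/16).
r = 1/32 + 1/16 = 0.09375.

0.09375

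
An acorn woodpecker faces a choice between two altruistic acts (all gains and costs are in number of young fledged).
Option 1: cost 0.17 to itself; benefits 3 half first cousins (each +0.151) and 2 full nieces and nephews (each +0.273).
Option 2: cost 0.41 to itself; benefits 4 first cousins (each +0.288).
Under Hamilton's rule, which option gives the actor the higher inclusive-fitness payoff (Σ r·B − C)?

Option 1

Option 1: r to a half first cousin = 0.0625.
Option 1: r to a full niece or nephew = 0.25.
Option 1: Σ r·B − C = (3·0.0625·0.151 + 2·0.25·0.273) − 0.17 = -0.0051875.
Option 2: r to a first cousin = 0.125.
Option 2: Σ r·B − C = (4·0.125·0.288) − 0.41 = -0.266.
Option 1 has the higher net inclusive-fitness payoff.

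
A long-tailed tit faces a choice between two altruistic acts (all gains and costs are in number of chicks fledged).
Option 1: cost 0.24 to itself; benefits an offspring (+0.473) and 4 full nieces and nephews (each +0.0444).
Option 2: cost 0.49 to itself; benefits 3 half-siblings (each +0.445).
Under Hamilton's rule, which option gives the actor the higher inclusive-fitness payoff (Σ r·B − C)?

Option 1: r to an offspring = 0.5.
Option 1: r to a full niece or nephew = 0.25.
Option 1: Σ r·B − C = (1·0.5·0.473 + 4·0.25·0.0444) − 0.24 = 0.0409.
Option 2: r to a half-sibling = 0.25.
Option 2: Σ r·B − C = (3·0.25·0.445) − 0.49 = -0.15625.
Option 1 has the higher net inclusive-fitness payoff.

Option 1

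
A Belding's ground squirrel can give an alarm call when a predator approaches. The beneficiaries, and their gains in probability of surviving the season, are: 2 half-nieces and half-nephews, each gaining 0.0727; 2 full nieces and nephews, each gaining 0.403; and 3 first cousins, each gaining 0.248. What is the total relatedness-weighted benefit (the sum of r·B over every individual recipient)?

0.312675

r to a half-niece or half-nephew = 1/8 (half-aunt/uncle↔niece/nephew: one path of length 3: r = (1/2)^3 = 1/8).
r to a full niece or nephew = 0.25 (full aunt/uncle↔niece/nephew: two paths of length 3 through the shared grandparent pair: r = 2·(1/2)^3 = 1/4).
r to a first cousin = 0.125 (first cousins share one grandparent pair — two paths of length 4: r = 2·(1/2)^4 = 1/8).
Summing one r·B term per recipient: 2·0.125·0.0727 + 2·0.25·0.403 + 3·0.125·0.248 = 0.312675.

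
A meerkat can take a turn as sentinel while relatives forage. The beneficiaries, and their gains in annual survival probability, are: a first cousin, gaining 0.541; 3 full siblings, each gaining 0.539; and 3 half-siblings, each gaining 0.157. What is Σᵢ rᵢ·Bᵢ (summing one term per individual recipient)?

r to a first cousin = 0.125 (first cousins share one grandparent pair — two paths of length 4: r = 2·(1/2)^4 = 1/8).
r to a full sibling = 1/2 (full sibs share both parents — two paths of length 2: r = 2·(1/2)^2 = 1/2).
r to a half-sibling = 1/4 (half-sibs share one parent — one path of length 2: r = (1/2)^2 = 1/4).
Summing one r·B term per recipient: 1·0.125·0.541 + 3·0.5·0.539 + 3·0.25·0.157 = 0.993875.

0.993875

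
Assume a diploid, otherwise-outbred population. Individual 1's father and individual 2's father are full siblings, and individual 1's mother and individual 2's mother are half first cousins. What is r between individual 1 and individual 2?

Relatedness sums over independent paths through distinct common ancestors.
Individual 1 and individual 2 are related in two ways: first cousins through their fathers (r = 1/8) and half second cousins through their mothers (r = 1/64).
r = 1/8 + 1/64 = 9/64 = 0.140625.

0.140625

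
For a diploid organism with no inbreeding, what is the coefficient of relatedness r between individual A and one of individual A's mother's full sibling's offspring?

Each parent–offspring link contributes a factor of 1/2, and independent paths through distinct common ancestors add.
First cousins share one grandparent pair — two paths of length 4: r = 2·(1/2)^4 = 1/8.

0.125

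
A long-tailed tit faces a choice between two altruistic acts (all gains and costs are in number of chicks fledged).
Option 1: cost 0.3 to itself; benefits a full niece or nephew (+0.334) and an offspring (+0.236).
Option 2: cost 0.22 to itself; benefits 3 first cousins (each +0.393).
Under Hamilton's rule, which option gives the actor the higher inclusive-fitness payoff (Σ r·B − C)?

Option 1: r to a full niece or nephew = 0.25.
Option 1: r to an offspring = 0.5.
Option 1: Σ r·B − C = (1·0.25·0.334 + 1·0.5·0.236) − 0.3 = -0.0985.
Option 2: r to a first cousin = 0.125.
Option 2: Σ r·B − C = (3·0.125·0.393) − 0.22 = -0.072625.
Option 2 has the higher net inclusive-fitness payoff.

Option 2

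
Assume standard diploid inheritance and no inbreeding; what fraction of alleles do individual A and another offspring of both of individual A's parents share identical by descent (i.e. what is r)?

0.5

Each parent–offspring link contributes a factor of 1/2, and independent paths through distinct common ancestors add.
Full sibs share both parents — two paths of length 2: r = 2·(1/2)^2 = 1/2.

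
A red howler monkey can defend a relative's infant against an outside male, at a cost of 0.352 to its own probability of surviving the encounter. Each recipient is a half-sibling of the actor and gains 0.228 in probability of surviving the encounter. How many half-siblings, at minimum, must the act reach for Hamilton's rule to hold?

r to a half-sibling = 0.25 (half-sibs share one parent — one path of length 2: r = (1/2)^2 = 1/4).
Hamilton's rule: n·r·B > C  ⇒  n > C/(r·B) = 0.352/(0.25·0.228) = 6.175.
The smallest integer exceeding 6.175 is 7.

7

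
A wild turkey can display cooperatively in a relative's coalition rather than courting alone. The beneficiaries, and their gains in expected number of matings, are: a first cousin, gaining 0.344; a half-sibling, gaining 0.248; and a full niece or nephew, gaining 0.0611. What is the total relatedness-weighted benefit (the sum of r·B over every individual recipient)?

0.120275

r to a first cousin = 1/8 (first cousins share one grandparent pair — two paths of length 4: r = 2·(1/2)^4 = 1/8).
r to a half-sibling = 0.25 (half-sibs share one parent — one path of length 2: r = (1/2)^2 = 1/4).
r to a full niece or nephew = 0.25 (full aunt/uncle↔niece/nephew: two paths of length 3 through the shared grandparent pair: r = 2·(1/2)^3 = 1/4).
Summing one r·B term per recipient: 1·0.125·0.344 + 1·0.25·0.248 + 1·0.25·0.0611 = 0.120275.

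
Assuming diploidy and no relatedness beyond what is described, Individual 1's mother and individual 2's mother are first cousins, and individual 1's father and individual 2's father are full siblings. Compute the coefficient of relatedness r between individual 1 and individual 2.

Relatedness sums over independent paths through distinct common ancestors.
Individual 1 and individual 2 are related in two ways: second cousins through their mothers (r = 1/32) and first cousins through their fathers (r = 1/8).
r = 1/32 + 1/8 = 5/32 = 0.15625.

0.15625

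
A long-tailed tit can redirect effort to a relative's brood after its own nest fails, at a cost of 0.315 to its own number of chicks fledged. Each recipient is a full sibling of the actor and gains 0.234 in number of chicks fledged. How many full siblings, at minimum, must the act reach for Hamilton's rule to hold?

3

r to a full sibling = 0.5 (full sibs share both parents — two paths of length 2: r = 2·(1/2)^2 = 1/2).
Hamilton's rule: n·r·B > C  ⇒  n > C/(r·B) = 0.315/(0.5·0.234) = 2.692.
The smallest integer exceeding 2.692 is 3.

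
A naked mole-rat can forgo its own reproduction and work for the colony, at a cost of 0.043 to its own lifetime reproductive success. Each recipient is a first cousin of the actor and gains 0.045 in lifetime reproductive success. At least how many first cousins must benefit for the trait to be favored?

r to a first cousin = 1/8 (first cousins share one grandparent pair — two paths of length 4: r = 2·(1/2)^4 = 1/8).
Hamilton's rule: n·r·B > C  ⇒  n > C/(r·B) = 0.043/(0.125·0.045) = 7.644.
The smallest integer exceeding 7.644 is 8.

8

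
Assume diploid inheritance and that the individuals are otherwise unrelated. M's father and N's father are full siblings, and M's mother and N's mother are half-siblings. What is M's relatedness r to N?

0.1875

With two independent routes of shared ancestry, r is the sum of the two contributions.
M and N are related in two ways: first cousins through their fathers (r = 1/8) and half first cousins through their mothers (r = 1/16).
r = 1/8 + 1/16 = 3/16 = 0.1875.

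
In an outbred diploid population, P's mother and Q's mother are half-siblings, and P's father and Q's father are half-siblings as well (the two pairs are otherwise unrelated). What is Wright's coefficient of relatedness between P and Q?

0.125

With two independent routes of shared ancestry, r is the sum of the two contributions.
P and Q are related in two ways: half first cousins through their mothers (r = 1/16) and half first cousins through their fathers (r = 1/16).
r = 1/16 + 1/16 = 0.125.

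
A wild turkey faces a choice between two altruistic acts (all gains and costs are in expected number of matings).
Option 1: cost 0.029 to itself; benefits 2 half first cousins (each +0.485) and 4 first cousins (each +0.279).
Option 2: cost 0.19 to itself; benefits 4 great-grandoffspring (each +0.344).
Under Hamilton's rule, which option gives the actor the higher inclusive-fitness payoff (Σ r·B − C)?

Option 1

Option 1: r to a half first cousin = 0.0625.
Option 1: r to a first cousin = 0.125.
Option 1: Σ r·B − C = (2·0.0625·0.485 + 4·0.125·0.279) − 0.029 = 0.171125.
Option 2: r to a great-grandoffspring = 0.125.
Option 2: Σ r·B − C = (4·0.125·0.344) − 0.19 = -0.018.
Option 1 has the higher net inclusive-fitness payoff.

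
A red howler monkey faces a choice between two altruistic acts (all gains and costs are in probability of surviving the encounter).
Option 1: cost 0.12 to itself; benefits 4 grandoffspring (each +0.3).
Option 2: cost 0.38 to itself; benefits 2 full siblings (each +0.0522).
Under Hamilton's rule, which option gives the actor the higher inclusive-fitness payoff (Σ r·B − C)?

Option 1

Option 1: r to a grandoffspring = 0.25.
Option 1: Σ r·B − C = (4·0.25·0.3) − 0.12 = 0.18.
Option 2: r to a full sibling = 0.5.
Option 2: Σ r·B − C = (2·0.5·0.0522) − 0.38 = -0.3278.
Option 1 has the higher net inclusive-fitness payoff.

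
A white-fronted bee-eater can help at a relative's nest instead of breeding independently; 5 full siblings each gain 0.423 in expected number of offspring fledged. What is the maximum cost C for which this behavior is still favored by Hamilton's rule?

r to a full sibling = 0.5 (full sibs share both parents — two paths of length 2: r = 2·(1/2)^2 = 1/2).
Hamilton's rule: n·r·B > C, so the trait is favored while C < n·r·B = 5·0.5·0.423 = 1.0575.

1.0575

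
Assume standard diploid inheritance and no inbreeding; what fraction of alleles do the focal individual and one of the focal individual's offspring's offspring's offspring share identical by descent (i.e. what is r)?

Each parent–offspring link contributes a factor of 1/2, and independent paths through distinct common ancestors add.
Three parent–offspring links: r = (1/2)^3 = 1/8.

0.125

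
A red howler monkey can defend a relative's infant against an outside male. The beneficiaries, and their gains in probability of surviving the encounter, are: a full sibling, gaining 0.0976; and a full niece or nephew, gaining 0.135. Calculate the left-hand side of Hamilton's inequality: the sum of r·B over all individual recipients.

r to a full sibling = 1/2 (full sibs share both parents — two paths of length 2: r = 2·(1/2)^2 = 1/2).
r to a full niece or nephew = 0.25 (full aunt/uncle↔niece/nephew: two paths of length 3 through the shared grandparent pair: r = 2·(1/2)^3 = 1/4).
Summing one r·B term per recipient: 1·0.5·0.0976 + 1·0.25·0.135 = 0.08255.

0.08255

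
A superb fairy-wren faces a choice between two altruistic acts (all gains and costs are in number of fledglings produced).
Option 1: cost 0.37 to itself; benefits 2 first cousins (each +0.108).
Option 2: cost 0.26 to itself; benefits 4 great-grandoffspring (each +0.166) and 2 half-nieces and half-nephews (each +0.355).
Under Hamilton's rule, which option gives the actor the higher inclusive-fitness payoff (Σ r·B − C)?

Option 2

Option 1: r to a first cousin = 0.125.
Option 1: Σ r·B − C = (2·0.125·0.108) − 0.37 = -0.343.
Option 2: r to a great-grandoffspring = 0.125.
Option 2: r to a half-niece or half-nephew = 0.125.
Option 2: Σ r·B − C = (4·0.125·0.166 + 2·0.125·0.355) − 0.26 = -0.08825.
Option 2 has the higher net inclusive-fitness payoff.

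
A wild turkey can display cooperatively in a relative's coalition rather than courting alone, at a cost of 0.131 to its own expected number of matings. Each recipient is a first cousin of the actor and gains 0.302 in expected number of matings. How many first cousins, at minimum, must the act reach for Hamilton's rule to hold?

r to a first cousin = 1/8 (first cousins share one grandparent pair — two paths of length 4: r = 2·(1/2)^4 = 1/8).
Hamilton's rule: n·r·B > C  ⇒  n > C/(r·B) = 0.131/(0.125·0.302) = 3.47.
The smallest integer exceeding 3.47 is 4.

4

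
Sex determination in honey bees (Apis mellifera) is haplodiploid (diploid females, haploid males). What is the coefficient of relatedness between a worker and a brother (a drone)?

0.25

Her haploid brother carries none of their father's genes and a random half of their mother's genome; that half matches the maternal half of her own genome with probability 1/2: r = 1/2 · 1/2 = 1/4.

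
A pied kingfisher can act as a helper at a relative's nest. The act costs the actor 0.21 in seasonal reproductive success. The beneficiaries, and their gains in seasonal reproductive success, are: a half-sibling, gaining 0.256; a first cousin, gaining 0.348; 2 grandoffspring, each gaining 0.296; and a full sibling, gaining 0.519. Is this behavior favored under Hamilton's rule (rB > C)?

Yes

Hamilton's rule: the trait is favored when the sum of r·B over every recipient exceeds the actor's cost C.
r to a half-sibling = 0.25 (half-sibs share one parent — one path of length 2: r = (1/2)^2 = 1/4).
r to a first cousin = 0.125 (first cousins share one grandparent pair — two paths of length 4: r = 2·(1/2)^4 = 1/8).
r to a grandoffspring = 0.25 (two parent–offspring links: r = (1/2)^2 = 1/4).
r to a full sibling = 0.5 (full sibs share both parents — two paths of length 2: r = 2·(1/2)^2 = 1/2).
Summing one r·B term per recipient: 1·0.25·0.256 + 1·0.125·0.348 + 2·0.25·0.296 + 1·0.5·0.519 = 0.515.
0.515 > 0.21: the indirect benefit exceeds the cost.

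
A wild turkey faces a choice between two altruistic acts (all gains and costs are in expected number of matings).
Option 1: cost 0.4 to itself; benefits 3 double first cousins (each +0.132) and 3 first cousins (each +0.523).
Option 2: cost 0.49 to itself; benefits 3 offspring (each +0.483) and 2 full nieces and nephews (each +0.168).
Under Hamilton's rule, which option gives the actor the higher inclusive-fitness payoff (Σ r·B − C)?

Option 1: r to a double first cousin = 0.25.
Option 1: r to a first cousin = 0.125.
Option 1: Σ r·B − C = (3·0.25·0.132 + 3·0.125·0.523) − 0.4 = -0.104875.
Option 2: r to an offspring = 0.5.
Option 2: r to a full niece or nephew = 0.25.
Option 2: Σ r·B − C = (3·0.5·0.483 + 2·0.25·0.168) − 0.49 = 0.3185.
Option 2 has the higher net inclusive-fitness payoff.

Option 2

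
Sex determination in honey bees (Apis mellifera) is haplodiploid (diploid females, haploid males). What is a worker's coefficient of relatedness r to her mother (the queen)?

One meiotic link between diploid queen and diploid daughter: r = 1/2.

0.5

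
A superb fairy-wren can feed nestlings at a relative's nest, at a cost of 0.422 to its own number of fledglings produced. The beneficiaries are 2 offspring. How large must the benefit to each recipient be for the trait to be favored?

r to an offspring = 0.5 (one parent–offspring link: r = (1/2)^1 = 1/2).
Hamilton's rule with n recipients of equal r: n·r·B > C, so B > C/(n·r) = 0.422/(2·0.5) = 0.422.

0.422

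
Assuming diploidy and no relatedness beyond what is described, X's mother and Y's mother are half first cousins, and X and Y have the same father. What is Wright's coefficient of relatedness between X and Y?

0.265625

With two independent routes of shared ancestry, r is the sum of the two contributions.
X and Y are related in two ways: half second cousins through their mothers (r = 1/64) and half-sibs through their shared father (r = 1/4).
r = 1/64 + 1/4 = 0.265625.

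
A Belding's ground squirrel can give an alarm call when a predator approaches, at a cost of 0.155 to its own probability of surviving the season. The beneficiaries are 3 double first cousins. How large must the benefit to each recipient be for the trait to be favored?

0.2067

r to a double first cousin = 1/4 (double first cousins share both grandparent pairs — four paths of length 4: r = 4·(1/2)^4 = 1/4).
Hamilton's rule with n recipients of equal r: n·r·B > C, so B > C/(n·r) = 0.155/(3·0.25) = 0.2067.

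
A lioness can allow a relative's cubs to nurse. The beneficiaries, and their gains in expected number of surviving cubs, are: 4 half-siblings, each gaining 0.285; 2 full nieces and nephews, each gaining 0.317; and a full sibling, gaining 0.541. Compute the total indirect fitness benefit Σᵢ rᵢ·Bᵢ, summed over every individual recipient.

0.714

r to a half-sibling = 1/4 (half-sibs share one parent — one path of length 2: r = (1/2)^2 = 1/4).
r to a full niece or nephew = 0.25 (full aunt/uncle↔niece/nephew: two paths of length 3 through the shared grandparent pair: r = 2·(1/2)^3 = 1/4).
r to a full sibling = 1/2 (full sibs share both parents — two paths of length 2: r = 2·(1/2)^2 = 1/2).
Summing one r·B term per recipient: 4·0.25·0.285 + 2·0.25·0.317 + 1·0.5·0.541 = 0.714.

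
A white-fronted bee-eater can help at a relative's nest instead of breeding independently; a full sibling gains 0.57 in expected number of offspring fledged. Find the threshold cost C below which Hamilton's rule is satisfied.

r to a full sibling = 0.5 (full sibs share both parents — two paths of length 2: r = 2·(1/2)^2 = 1/2).
Hamilton's rule: n·r·B > C, so the trait is favored while C < n·r·B = 1·0.5·0.57 = 0.285.

0.285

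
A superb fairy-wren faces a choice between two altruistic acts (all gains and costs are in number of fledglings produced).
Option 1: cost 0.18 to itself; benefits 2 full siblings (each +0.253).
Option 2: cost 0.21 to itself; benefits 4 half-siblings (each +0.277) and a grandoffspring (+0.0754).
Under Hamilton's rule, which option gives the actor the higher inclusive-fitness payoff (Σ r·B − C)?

Option 2

Option 1: r to a full sibling = 0.5.
Option 1: Σ r·B − C = (2·0.5·0.253) − 0.18 = 0.073.
Option 2: r to a half-sibling = 0.25.
Option 2: r to a grandoffspring = 0.25.
Option 2: Σ r·B − C = (4·0.25·0.277 + 1·0.25·0.0754) − 0.21 = 0.08585.
Option 2 has the higher net inclusive-fitness payoff.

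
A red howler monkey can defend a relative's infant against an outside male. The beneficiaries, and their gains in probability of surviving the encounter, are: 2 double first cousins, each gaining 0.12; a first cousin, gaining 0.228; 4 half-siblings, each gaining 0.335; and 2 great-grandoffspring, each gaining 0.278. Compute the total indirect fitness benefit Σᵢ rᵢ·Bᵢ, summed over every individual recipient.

0.493

r to a double first cousin = 0.25 (double first cousins share both grandparent pairs — four paths of length 4: r = 4·(1/2)^4 = 1/4).
r to a first cousin = 1/8 (first cousins share one grandparent pair — two paths of length 4: r = 2·(1/2)^4 = 1/8).
r to a half-sibling = 0.25 (half-sibs share one parent — one path of length 2: r = (1/2)^2 = 1/4).
r to a great-grandoffspring = 1/8 (three parent–offspring links: r = (1/2)^3 = 1/8).
Summing one r·B term per recipient: 2·0.25·0.12 + 1·0.125·0.228 + 4·0.25·0.335 + 2·0.125·0.278 = 0.493.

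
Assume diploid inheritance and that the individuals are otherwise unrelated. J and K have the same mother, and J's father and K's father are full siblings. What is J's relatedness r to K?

Independent pedigree routes through distinct common ancestors add.
J and K are related in two ways: half-sibs through their shared mother (r = 1/4) and first cousins through their fathers (r = 1/8).
r = 1/4 + 1/8 = 0.375.

0.375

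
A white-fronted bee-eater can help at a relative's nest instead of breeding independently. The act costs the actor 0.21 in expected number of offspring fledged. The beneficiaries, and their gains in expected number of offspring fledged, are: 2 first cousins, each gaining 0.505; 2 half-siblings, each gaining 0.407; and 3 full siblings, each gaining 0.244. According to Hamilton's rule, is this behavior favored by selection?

Yes

Hamilton's rule: the trait is favored when the sum of r·B over every recipient exceeds the actor's cost C.
r to a first cousin = 1/8 (first cousins share one grandparent pair — two paths of length 4: r = 2·(1/2)^4 = 1/8).
r to a half-sibling = 1/4 (half-sibs share one parent — one path of length 2: r = (1/2)^2 = 1/4).
r to a full sibling = 1/2 (full sibs share both parents — two paths of length 2: r = 2·(1/2)^2 = 1/2).
Summing one r·B term per recipient: 2·0.125·0.505 + 2·0.25·0.407 + 3·0.5·0.244 = 0.69575.
0.69575 > 0.21: the indirect benefit exceeds the cost.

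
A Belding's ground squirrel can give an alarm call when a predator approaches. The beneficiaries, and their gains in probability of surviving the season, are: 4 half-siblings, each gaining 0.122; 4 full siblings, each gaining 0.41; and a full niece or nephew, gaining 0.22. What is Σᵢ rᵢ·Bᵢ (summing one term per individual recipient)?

0.997

r to a half-sibling = 1/4 (half-sibs share one parent — one path of length 2: r = (1/2)^2 = 1/4).
r to a full sibling = 1/2 (full sibs share both parents — two paths of length 2: r = 2·(1/2)^2 = 1/2).
r to a full niece or nephew = 1/4 (full aunt/uncle↔niece/nephew: two paths of length 3 through the shared grandparent pair: r = 2·(1/2)^3 = 1/4).
Summing one r·B term per recipient: 4·0.25·0.122 + 4·0.5·0.41 + 1·0.25·0.22 = 0.997.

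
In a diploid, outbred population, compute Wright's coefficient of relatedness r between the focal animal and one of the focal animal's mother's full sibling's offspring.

0.125

Each parent–offspring link contributes a factor of 1/2, and independent paths through distinct common ancestors add.
First cousins share one grandparent pair — two paths of length 4: r = 2·(1/2)^4 = 1/8.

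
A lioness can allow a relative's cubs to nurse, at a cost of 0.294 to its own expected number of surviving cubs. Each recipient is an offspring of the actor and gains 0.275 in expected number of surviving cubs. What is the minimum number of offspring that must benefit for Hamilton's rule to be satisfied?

r to an offspring = 1/2 (one parent–offspring link: r = (1/2)^1 = 1/2).
Hamilton's rule: n·r·B > C  ⇒  n > C/(r·B) = 0.294/(0.5·0.275) = 2.138.
The smallest integer exceeding 2.138 is 3.

3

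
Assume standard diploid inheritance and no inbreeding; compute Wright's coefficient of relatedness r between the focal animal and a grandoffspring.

0.25

Each parent–offspring link contributes a factor of 1/2, and independent paths through distinct common ancestors add.
Two parent–offspring links: r = (1/2)^2 = 1/4.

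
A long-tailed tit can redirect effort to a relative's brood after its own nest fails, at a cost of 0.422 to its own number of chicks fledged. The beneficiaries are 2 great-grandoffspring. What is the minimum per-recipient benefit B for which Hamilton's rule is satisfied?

1.688

r to a great-grandoffspring = 1/8 (three parent–offspring links: r = (1/2)^3 = 1/8).
Hamilton's rule with n recipients of equal r: n·r·B > C, so B > C/(n·r) = 0.422/(2·0.125) = 1.688.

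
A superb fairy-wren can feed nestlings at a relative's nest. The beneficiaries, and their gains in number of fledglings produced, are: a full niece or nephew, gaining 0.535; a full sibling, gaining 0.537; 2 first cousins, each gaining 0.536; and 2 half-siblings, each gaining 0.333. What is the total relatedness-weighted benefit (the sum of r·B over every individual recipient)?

r to a full niece or nephew = 1/4 (full aunt/uncle↔niece/nephew: two paths of length 3 through the shared grandparent pair: r = 2·(1/2)^3 = 1/4).
r to a full sibling = 0.5 (full sibs share both parents — two paths of length 2: r = 2·(1/2)^2 = 1/2).
r to a first cousin = 0.125 (first cousins share one grandparent pair — two paths of length 4: r = 2·(1/2)^4 = 1/8).
r to a half-sibling = 1/4 (half-sibs share one parent — one path of length 2: r = (1/2)^2 = 1/4).
Summing one r·B term per recipient: 1·0.25·0.535 + 1·0.5·0.537 + 2·0.125·0.536 + 2·0.25·0.333 = 0.70275.

0.70275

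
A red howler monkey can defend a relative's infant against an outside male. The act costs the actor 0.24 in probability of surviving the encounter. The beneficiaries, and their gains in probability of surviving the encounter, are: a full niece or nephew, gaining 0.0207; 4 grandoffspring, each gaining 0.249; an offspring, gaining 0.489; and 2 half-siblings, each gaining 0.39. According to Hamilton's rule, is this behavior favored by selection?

Yes

Hamilton's rule: the trait is favored when the sum of r·B over every recipient exceeds the actor's cost C.
r to a full niece or nephew = 1/4 (full aunt/uncle↔niece/nephew: two paths of length 3 through the shared grandparent pair: r = 2·(1/2)^3 = 1/4).
r to a grandoffspring = 0.25 (two parent–offspring links: r = (1/2)^2 = 1/4).
r to an offspring = 1/2 (one parent–offspring link: r = (1/2)^1 = 1/2).
r to a half-sibling = 1/4 (half-sibs share one parent — one path of length 2: r = (1/2)^2 = 1/4).
Summing one r·B term per recipient: 1·0.25·0.0207 + 4·0.25·0.249 + 1·0.5·0.489 + 2·0.25·0.39 = 0.693675.
0.693675 > 0.24: the indirect benefit exceeds the cost.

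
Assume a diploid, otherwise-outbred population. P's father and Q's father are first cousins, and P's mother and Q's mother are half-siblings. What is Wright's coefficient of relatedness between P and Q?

Independent pedigree routes through distinct common ancestors add.
P and Q are related in two ways: second cousins through their fathers (r = 1/32) and half first cousins through their mothers (r = 1/16).
r = 1/32 + 1/16 = 0.09375.

0.09375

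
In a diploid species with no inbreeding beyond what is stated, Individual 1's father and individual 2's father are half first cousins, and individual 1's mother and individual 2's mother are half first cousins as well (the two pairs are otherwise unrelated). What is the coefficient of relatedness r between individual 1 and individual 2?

0.03125

Relatedness sums over independent paths through distinct common ancestors.
Individual 1 and individual 2 are related in two ways: half second cousins through their fathers (r = 1/64) and half second cousins through their mothers (r = 1/64).
r = 1/64 + 1/64 = 0.03125.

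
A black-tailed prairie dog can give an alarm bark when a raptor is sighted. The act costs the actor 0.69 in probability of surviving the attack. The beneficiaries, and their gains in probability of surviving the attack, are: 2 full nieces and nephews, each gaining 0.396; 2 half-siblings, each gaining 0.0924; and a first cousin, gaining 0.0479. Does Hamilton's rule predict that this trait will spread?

No

Hamilton's rule: the trait is favored when the sum of r·B over every recipient exceeds the actor's cost C.
r to a full niece or nephew = 1/4 (full aunt/uncle↔niece/nephew: two paths of length 3 through the shared grandparent pair: r = 2·(1/2)^3 = 1/4).
r to a half-sibling = 0.25 (half-sibs share one parent — one path of length 2: r = (1/2)^2 = 1/4).
r to a first cousin = 1/8 (first cousins share one grandparent pair — two paths of length 4: r = 2·(1/2)^4 = 1/8).
Summing one r·B term per recipient: 2·0.25·0.396 + 2·0.25·0.0924 + 1·0.125·0.0479 = 0.2501875.
0.2501875 < 0.69: the indirect benefit is less than the cost.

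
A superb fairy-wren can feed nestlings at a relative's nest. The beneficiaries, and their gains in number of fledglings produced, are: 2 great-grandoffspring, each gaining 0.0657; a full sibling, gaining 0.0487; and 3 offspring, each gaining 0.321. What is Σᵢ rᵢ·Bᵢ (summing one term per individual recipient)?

0.522275

r to a great-grandoffspring = 1/8 (three parent–offspring links: r = (1/2)^3 = 1/8).
r to a full sibling = 0.5 (full sibs share both parents — two paths of length 2: r = 2·(1/2)^2 = 1/2).
r to an offspring = 0.5 (one parent–offspring link: r = (1/2)^1 = 1/2).
Summing one r·B term per recipient: 2·0.125·0.0657 + 1·0.5·0.0487 + 3·0.5·0.321 = 0.522275.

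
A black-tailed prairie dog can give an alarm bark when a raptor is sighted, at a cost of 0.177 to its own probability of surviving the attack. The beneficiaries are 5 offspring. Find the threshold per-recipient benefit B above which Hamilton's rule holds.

r to an offspring = 1/2 (one parent–offspring link: r = (1/2)^1 = 1/2).
Hamilton's rule with n recipients of equal r: n·r·B > C, so B > C/(n·r) = 0.177/(5·0.5) = 0.0708.

0.0708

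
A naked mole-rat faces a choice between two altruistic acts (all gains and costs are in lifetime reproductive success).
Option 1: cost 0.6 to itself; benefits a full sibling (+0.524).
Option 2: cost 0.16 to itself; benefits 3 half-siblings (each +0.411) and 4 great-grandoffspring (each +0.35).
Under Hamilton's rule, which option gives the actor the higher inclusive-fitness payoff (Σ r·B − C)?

Option 1: r to a full sibling = 0.5.
Option 1: Σ r·B − C = (1·0.5·0.524) − 0.6 = -0.338.
Option 2: r to a half-sibling = 0.25.
Option 2: r to a great-grandoffspring = 0.125.
Option 2: Σ r·B − C = (3·0.25·0.411 + 4·0.125·0.35) − 0.16 = 0.32325.
Option 2 has the higher net inclusive-fitness payoff.

Option 2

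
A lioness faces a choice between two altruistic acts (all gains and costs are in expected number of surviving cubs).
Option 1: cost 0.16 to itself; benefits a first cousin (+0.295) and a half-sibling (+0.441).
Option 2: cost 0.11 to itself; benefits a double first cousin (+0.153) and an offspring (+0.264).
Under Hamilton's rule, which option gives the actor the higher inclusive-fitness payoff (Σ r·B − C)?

Option 1: r to a first cousin = 0.125.
Option 1: r to a half-sibling = 0.25.
Option 1: Σ r·B − C = (1·0.125·0.295 + 1·0.25·0.441) − 0.16 = -0.012875.
Option 2: r to a double first cousin = 0.25.
Option 2: r to an offspring = 0.5.
Option 2: Σ r·B − C = (1·0.25·0.153 + 1·0.5·0.264) − 0.11 = 0.06025.
Option 2 has the higher net inclusive-fitness payoff.

Option 2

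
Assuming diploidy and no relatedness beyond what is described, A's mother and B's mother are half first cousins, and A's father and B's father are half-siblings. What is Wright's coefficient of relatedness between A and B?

Independent pedigree routes through distinct common ancestors add.
A and B are related in two ways: half second cousins through their mothers (r = 1/64) and half first cousins through their fathers (r = 1/16).
r = 1/64 + 1/16 = 0.078125.

0.078125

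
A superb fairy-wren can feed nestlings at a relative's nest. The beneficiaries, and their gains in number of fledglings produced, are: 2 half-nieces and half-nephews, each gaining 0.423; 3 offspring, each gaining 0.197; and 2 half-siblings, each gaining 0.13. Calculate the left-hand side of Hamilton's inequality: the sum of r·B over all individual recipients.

r to a half-niece or half-nephew = 1/8 (half-aunt/uncle↔niece/nephew: one path of length 3: r = (1/2)^3 = 1/8).
r to an offspring = 0.5 (one parent–offspring link: r = (1/2)^1 = 1/2).
r to a half-sibling = 0.25 (half-sibs share one parent — one path of length 2: r = (1/2)^2 = 1/4).
Summing one r·B term per recipient: 2·0.125·0.423 + 3·0.5·0.197 + 2·0.25·0.13 = 0.46625.

0.46625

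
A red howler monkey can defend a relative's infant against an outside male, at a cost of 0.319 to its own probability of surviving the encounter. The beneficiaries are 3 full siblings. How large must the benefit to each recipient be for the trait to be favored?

r to a full sibling = 1/2 (full sibs share both parents — two paths of length 2: r = 2·(1/2)^2 = 1/2).
Hamilton's rule with n recipients of equal r: n·r·B > C, so B > C/(n·r) = 0.319/(3·0.5) = 0.2127.

0.2127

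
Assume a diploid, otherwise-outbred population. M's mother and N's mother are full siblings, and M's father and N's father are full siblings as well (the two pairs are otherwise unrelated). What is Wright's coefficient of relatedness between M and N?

With two independent routes of shared ancestry, r is the sum of the two contributions.
M and N are related in two ways: first cousins through their mothers (r = 1/8) and first cousins through their fathers (r = 1/8) — i.e. double first cousins.
r = 1/8 + 1/8 = 1/4 = 0.25.

0.25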